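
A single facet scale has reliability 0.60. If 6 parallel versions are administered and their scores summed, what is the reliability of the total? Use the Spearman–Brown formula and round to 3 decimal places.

ρ_k = kρ / (1 + (k−1)ρ) = 6·0.60 / (1 + 5·0.60) = 3.600 / 4.000 = 0.900.

0.900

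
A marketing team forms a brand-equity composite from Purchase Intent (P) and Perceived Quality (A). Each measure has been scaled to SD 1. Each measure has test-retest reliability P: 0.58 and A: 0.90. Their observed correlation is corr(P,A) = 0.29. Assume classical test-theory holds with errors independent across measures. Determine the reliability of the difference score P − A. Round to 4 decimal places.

Var(P−A) = 1 + 1 − 2·0.29 = 2 − 0.58 = 1.42.
With uncorrelated errors the cross-covariances are all true-score covariance, so they carry over unchanged; only the diagonal terms shrink to ρᵢσᵢ².
True-score variance = [0.58 + 0.90] − 0.58 = 1.48 − 0.58 = 0.9.
Reliability = 0.9 / 1.42 = 0.6338.

0.6338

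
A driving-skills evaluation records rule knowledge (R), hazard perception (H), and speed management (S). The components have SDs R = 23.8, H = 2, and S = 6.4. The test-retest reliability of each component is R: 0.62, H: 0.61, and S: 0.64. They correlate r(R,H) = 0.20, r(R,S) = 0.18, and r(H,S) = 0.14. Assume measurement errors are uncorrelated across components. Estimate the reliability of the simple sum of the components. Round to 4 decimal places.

0.6639

Var(R+H+S) = 23.8² + 2² + 6.4² + 2·[23.8·2·0.20 + 23.8·6.4·0.18 + 2·6.4·0.14] = 611.4 + 77.4592 = 688.859.
With uncorrelated errors the cross-covariances are all true-score covariance, so they carry over unchanged; only the diagonal terms shrink to ρᵢσᵢ².
True-score variance = [23.8²·0.62 + 2²·0.61 + 6.4²·0.64] + 77.4592 = 379.847 + 77.4592 = 457.306.
Reliability = 457.306 / 688.859 = 0.6639.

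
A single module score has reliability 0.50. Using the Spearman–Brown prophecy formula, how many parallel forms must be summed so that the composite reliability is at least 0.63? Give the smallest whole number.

2

k ≥ ρ*(1−ρ₁)/(ρ₁(1−ρ*)) = 0.63·0.50 / (0.50·0.37) = 1.703.
Smallest integer k = 2.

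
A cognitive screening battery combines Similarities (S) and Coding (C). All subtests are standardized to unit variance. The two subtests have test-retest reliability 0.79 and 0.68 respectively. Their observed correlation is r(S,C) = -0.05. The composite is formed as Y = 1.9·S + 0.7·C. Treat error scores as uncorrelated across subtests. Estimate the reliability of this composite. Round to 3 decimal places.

0.769

Var(Y) = 1.9² + 0.7² + 2·[1.33·(-0.05)] = 4.1 − 0.133 = 3.967.
Under uncorrelated errors the observed covariances equal the true-score covariances, so only the own-variance terms attenuate.
True-score variance = [1.9²·0.79 + 0.7²·0.68] − 0.133 = 3.1851 − 0.133 = 3.0521.
Reliability = 3.0521 / 3.967 = 0.769.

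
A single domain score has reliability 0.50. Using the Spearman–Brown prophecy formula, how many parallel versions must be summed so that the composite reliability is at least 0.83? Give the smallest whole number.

5

k ≥ ρ*(1−ρ₁)/(ρ₁(1−ρ*)) = 0.83·0.50 / (0.50·0.17) = 4.882.
Smallest integer k = 5.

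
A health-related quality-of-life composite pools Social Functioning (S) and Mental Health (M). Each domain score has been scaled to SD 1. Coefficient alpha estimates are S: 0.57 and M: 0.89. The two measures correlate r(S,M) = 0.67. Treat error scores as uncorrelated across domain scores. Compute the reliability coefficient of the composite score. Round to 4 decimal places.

0.8383

Var(S+M) = 2 + 2·[0.67] = 2 + 1.34 = 3.34.
Because errors are independent across components, Cov(Tᵢ,Tⱼ) = Cov(Xᵢ,Xⱼ); the off-diagonal part of the true-score variance is the same as above.
True-score variance = [0.57 + 0.89] + 1.34 = 1.46 + 1.34 = 2.8.
Reliability = 2.8 / 3.34 = 0.8383.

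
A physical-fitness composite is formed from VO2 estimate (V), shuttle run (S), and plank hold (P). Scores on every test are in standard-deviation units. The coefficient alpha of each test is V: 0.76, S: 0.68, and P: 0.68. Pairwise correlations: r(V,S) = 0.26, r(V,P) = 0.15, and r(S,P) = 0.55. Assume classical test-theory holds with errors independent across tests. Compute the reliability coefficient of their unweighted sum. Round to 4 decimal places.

0.8211

Var(V+S+P) = 3 + 2·[0.26 + 0.15 + 0.55] = 3 + 1.92 = 4.92.
Under uncorrelated errors the observed covariances equal the true-score covariances, so only the own-variance terms attenuate.
True-score variance = [0.76 + 0.68 + 0.68] + 1.92 = 2.12 + 1.92 = 4.04.
Reliability = 4.04 / 4.92 = 0.8211.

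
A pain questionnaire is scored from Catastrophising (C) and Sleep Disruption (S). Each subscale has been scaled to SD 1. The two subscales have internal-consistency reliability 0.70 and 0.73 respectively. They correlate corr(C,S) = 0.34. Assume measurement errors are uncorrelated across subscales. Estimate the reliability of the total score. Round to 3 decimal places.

0.787

Var(C+S) = 2 + 2·[0.34] = 2 + 0.68 = 2.68.
Because errors are independent across components, Cov(Tᵢ,Tⱼ) = Cov(Xᵢ,Xⱼ); the off-diagonal part of the true-score variance is the same as above.
True-score variance = [0.70 + 0.73] + 0.68 = 1.43 + 0.68 = 2.11.
Reliability = 2.11 / 2.68 = 0.787.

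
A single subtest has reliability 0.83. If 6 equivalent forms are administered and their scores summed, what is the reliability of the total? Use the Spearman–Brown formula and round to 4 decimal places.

0.9670

ρ_k = kρ / (1 + (k−1)ρ) = 6·0.83 / (1 + 5·0.83) = 4.980 / 5.150 = 0.9670.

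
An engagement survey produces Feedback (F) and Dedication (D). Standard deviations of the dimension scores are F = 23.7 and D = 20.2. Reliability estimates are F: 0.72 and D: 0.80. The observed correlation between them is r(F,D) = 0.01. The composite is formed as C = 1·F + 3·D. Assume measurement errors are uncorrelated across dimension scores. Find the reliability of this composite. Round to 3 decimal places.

0.791

Var(C) = 23.7² + 3²·20.2² + 2·[3·23.7·20.2·0.01] = 4234.05 + 28.7244 = 4262.77.
Under uncorrelated errors the observed covariances equal the true-score covariances, so only the own-variance terms attenuate.
True-score variance = [23.7²·0.72 + 3²·20.2²·0.80] + 28.7244 = 3342.3 + 28.7244 = 3371.03.
Reliability = 3371.03 / 4262.77 = 0.791.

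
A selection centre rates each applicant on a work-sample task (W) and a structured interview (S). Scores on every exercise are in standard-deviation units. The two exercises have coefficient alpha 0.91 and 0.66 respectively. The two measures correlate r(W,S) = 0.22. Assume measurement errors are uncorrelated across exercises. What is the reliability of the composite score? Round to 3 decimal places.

0.824

Var(W+S) = 2 + 2·[0.22] = 2 + 0.44 = 2.44.
With uncorrelated errors the cross-covariances are all true-score covariance, so they carry over unchanged; only the diagonal terms shrink to ρᵢσᵢ².
True-score variance = [0.91 + 0.66] + 0.44 = 1.57 + 0.44 = 2.01.
Reliability = 2.01 / 2.44 = 0.824.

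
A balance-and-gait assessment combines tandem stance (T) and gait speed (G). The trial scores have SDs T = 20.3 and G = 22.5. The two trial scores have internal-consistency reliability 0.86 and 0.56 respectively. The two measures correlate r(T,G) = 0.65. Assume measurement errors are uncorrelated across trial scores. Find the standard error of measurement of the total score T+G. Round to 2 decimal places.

16.75

Var(total) = 918.34 + 593.775 = 1512.12.
True-score variance = 637.897 + 593.775 = 1231.67, so reliability = 0.8145.
Error variance = 1512.12 − 1231.67 = 280.443; SEM = √280.443 = 16.75.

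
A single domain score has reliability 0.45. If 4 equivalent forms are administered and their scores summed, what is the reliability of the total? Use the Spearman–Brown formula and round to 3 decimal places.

0.766

ρ_k = kρ / (1 + (k−1)ρ) = 4·0.45 / (1 + 3·0.45) = 1.800 / 2.350 = 0.766.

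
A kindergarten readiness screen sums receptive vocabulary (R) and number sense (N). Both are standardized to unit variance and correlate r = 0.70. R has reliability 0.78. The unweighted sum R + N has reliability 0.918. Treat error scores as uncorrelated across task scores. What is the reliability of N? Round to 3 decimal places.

0.941

Var(R+N) = 2 + 2·0.70 = 3.400.
True-score variance = ρ_R + ρ_N + 2·0.70, so 0.918 = (0.78 + ρ_N + 1.40) / 3.400.
ρ_N = 0.918·3.400 − 0.78 − 1.40 = 0.941.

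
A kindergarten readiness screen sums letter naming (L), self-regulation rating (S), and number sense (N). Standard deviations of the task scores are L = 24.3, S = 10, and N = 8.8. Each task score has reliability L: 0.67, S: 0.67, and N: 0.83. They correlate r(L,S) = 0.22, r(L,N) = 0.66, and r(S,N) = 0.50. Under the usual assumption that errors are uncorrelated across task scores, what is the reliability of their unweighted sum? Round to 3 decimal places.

0.806

Var(L+S+N) = 24.3² + 10² + 8.8² + 2·[24.3·10·0.22 + 24.3·8.8·0.66 + 10·8.8·0.50] = 767.93 + 477.189 = 1245.12.
With uncorrelated errors the cross-covariances are all true-score covariance, so they carry over unchanged; only the diagonal terms shrink to ρᵢσᵢ².
True-score variance = [24.3²·0.67 + 10²·0.67 + 8.8²·0.83] + 477.189 = 526.904 + 477.189 = 1004.09.
Reliability = 1004.09 / 1245.12 = 0.806.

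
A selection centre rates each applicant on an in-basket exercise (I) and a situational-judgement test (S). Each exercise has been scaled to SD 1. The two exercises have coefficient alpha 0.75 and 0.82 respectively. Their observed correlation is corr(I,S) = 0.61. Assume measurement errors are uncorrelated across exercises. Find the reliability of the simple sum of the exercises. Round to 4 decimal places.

Var(I+S) = 2 + 2·[0.61] = 2 + 1.22 = 3.22.
Because errors are independent across components, Cov(Tᵢ,Tⱼ) = Cov(Xᵢ,Xⱼ); the off-diagonal part of the true-score variance is the same as above.
True-score variance = [0.75 + 0.82] + 1.22 = 1.57 + 1.22 = 2.79.
Reliability = 2.79 / 3.22 = 0.8665.

0.8665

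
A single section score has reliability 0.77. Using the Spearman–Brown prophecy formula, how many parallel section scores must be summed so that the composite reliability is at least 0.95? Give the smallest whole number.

k ≥ ρ*(1−ρ₁)/(ρ₁(1−ρ*)) = 0.95·0.23 / (0.77·0.05) = 5.675.
Smallest integer k = 6.

6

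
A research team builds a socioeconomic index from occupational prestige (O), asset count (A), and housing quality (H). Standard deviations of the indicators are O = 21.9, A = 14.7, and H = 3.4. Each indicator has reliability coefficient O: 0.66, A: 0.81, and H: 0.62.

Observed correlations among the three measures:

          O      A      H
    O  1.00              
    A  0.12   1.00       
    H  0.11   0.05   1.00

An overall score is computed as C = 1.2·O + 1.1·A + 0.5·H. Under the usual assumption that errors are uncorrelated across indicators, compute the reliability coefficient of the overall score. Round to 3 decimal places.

0.733

Var(C) = 1.2²·21.9² + 1.1²·14.7² + 0.5²·3.4² + 2·[1.32·21.9·14.7·0.12 + 0.6·21.9·3.4·0.11 + 0.55·14.7·3.4·0.05] = 954.997 + 114.565 = 1069.56.
With uncorrelated errors the cross-covariances are all true-score covariance, so they carry over unchanged; only the diagonal terms shrink to ρᵢσᵢ².
True-score variance = [1.2²·21.9²·0.66 + 1.1²·14.7²·0.81 + 0.5²·3.4²·0.62] + 114.565 = 669.403 + 114.565 = 783.968.
Reliability = 783.968 / 1069.56 = 0.733.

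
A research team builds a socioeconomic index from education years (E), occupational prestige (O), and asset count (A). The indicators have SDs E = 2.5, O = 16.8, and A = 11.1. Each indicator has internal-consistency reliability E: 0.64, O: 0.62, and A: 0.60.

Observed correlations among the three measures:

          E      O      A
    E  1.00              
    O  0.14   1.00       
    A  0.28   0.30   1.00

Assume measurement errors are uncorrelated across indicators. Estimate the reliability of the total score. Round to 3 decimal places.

Var(E+O+A) = 2.5² + 16.8² + 11.1² + 2·[2.5·16.8·0.14 + 2.5·11.1·0.28 + 16.8·11.1·0.30] = 411.7 + 139.188 = 550.888.
Because errors are independent across components, Cov(Tᵢ,Tⱼ) = Cov(Xᵢ,Xⱼ); the off-diagonal part of the true-score variance is the same as above.
True-score variance = [2.5²·0.64 + 16.8²·0.62 + 11.1²·0.60] + 139.188 = 252.915 + 139.188 = 392.103.
Reliability = 392.103 / 550.888 = 0.712.

0.712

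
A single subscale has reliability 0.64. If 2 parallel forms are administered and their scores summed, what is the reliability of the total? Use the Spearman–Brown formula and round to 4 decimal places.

ρ_k = kρ / (1 + (k−1)ρ) = 2·0.64 / (1 + 1·0.64) = 1.280 / 1.640 = 0.7805.

0.7805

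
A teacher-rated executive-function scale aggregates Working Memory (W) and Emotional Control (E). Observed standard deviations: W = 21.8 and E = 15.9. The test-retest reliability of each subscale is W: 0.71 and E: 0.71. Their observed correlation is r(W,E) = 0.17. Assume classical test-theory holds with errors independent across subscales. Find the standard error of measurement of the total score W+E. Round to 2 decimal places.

Var(total) = 728.05 + 117.851 = 845.901.
True-score variance = 516.915 + 117.851 = 634.766, so reliability = 0.7504.
Error variance = 845.901 − 634.766 = 211.135; SEM = √211.135 = 14.53.

14.53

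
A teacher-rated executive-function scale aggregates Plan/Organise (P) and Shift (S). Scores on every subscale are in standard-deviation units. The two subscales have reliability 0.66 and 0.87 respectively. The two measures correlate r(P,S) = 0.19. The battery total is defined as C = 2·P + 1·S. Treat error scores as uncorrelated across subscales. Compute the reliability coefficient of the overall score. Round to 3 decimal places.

Var(C) = 2² + 1 + 2·[2·0.19] = 5 + 0.76 = 5.76.
Under uncorrelated errors the observed covariances equal the true-score covariances, so only the own-variance terms attenuate.
True-score variance = [2²·0.66 + 0.87] + 0.76 = 3.51 + 0.76 = 4.27.
Reliability = 4.27 / 5.76 = 0.741.

0.741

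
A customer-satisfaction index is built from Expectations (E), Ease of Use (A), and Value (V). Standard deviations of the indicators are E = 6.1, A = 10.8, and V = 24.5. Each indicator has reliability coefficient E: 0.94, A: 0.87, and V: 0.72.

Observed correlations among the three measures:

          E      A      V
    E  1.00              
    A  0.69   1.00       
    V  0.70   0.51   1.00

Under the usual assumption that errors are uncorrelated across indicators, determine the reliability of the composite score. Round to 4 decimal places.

0.8599

Var(E+A+V) = 6.1² + 10.8² + 24.5² + 2·[6.1·10.8·0.69 + 6.1·24.5·0.70 + 10.8·24.5·0.51] = 754.1 + 570.036 = 1324.14.
With uncorrelated errors the cross-covariances are all true-score covariance, so they carry over unchanged; only the diagonal terms shrink to ρᵢσᵢ².
True-score variance = [6.1²·0.94 + 10.8²·0.87 + 24.5²·0.72] + 570.036 = 568.634 + 570.036 = 1138.67.
Reliability = 1138.67 / 1324.14 = 0.8599.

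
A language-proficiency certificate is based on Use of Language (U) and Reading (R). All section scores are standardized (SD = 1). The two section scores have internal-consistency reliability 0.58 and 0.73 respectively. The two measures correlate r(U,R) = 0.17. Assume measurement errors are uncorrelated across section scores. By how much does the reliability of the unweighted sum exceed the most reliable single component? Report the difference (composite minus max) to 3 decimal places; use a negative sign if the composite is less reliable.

Var(sum) = 2 + 0.34 = 2.34; true-score variance = 1.31 + 0.34 = 1.65; composite reliability = 0.7051.
Max component reliability = 0.7300.
Difference = 0.7051 − 0.7300 = -0.025.

-0.025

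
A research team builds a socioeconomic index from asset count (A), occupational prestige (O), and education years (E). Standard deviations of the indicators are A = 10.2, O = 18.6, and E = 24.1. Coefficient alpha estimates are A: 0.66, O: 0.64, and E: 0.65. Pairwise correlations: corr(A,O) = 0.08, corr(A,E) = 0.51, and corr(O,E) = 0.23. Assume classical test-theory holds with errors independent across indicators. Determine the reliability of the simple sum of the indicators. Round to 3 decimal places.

0.761

Var(A+O+E) = 10.2² + 18.6² + 24.1² + 2·[10.2·18.6·0.08 + 10.2·24.1·0.51 + 18.6·24.1·0.23] = 1030.81 + 487.291 = 1518.1.
Under uncorrelated errors the observed covariances equal the true-score covariances, so only the own-variance terms attenuate.
True-score variance = [10.2²·0.66 + 18.6²·0.64 + 24.1²·0.65] + 487.291 = 667.607 + 487.291 = 1154.9.
Reliability = 1154.9 / 1518.1 = 0.761.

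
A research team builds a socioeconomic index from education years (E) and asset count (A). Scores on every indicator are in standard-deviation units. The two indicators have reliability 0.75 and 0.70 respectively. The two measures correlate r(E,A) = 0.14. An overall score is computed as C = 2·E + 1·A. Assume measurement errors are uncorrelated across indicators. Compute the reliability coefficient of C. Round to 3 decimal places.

Var(C) = 2² + 1 + 2·[2·0.14] = 5 + 0.56 = 5.56.
With uncorrelated errors the cross-covariances are all true-score covariance, so they carry over unchanged; only the diagonal terms shrink to ρᵢσᵢ².
True-score variance = [2²·0.75 + 0.70] + 0.56 = 3.7 + 0.56 = 4.26.
Reliability = 4.26 / 5.56 = 0.766.

0.766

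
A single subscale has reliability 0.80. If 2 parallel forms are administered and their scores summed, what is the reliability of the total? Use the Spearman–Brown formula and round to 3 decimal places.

0.889

ρ_k = kρ / (1 + (k−1)ρ) = 2·0.80 / (1 + 1·0.80) = 1.600 / 1.800 = 0.889.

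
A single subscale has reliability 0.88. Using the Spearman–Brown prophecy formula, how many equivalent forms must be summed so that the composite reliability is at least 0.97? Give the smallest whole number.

k ≥ ρ*(1−ρ₁)/(ρ₁(1−ρ*)) = 0.97·0.12 / (0.88·0.03) = 4.409.
Smallest integer k = 5.

5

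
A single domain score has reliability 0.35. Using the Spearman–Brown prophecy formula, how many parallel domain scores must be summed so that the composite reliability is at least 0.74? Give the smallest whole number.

6

k ≥ ρ*(1−ρ₁)/(ρ₁(1−ρ*)) = 0.74·0.65 / (0.35·0.26) = 5.286.
Smallest integer k = 6.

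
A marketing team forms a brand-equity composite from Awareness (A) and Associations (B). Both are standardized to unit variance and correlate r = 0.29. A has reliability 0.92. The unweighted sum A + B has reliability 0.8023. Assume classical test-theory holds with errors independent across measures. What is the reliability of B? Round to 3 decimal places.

Var(A+B) = 2 + 2·0.29 = 2.580.
True-score variance = ρ_A + ρ_B + 2·0.29, so 0.8023 = (0.92 + ρ_B + 0.58) / 2.580.
ρ_B = 0.8023·2.580 − 0.92 − 0.58 = 0.570.

0.570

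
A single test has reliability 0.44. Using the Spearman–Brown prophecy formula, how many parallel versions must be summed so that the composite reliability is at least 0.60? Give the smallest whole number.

k ≥ ρ*(1−ρ₁)/(ρ₁(1−ρ*)) = 0.60·0.56 / (0.44·0.40) = 1.909.
Smallest integer k = 2.

2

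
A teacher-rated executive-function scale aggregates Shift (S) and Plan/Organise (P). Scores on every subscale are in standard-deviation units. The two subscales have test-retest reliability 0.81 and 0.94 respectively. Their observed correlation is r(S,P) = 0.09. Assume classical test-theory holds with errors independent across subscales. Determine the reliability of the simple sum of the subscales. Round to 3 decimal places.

Var(S+P) = 2 + 2·[0.09] = 2 + 0.18 = 2.18.
Because errors are independent across components, Cov(Tᵢ,Tⱼ) = Cov(Xᵢ,Xⱼ); the off-diagonal part of the true-score variance is the same as above.
True-score variance = [0.81 + 0.94] + 0.18 = 1.75 + 0.18 = 1.93.
Reliability = 1.93 / 2.18 = 0.885.

0.885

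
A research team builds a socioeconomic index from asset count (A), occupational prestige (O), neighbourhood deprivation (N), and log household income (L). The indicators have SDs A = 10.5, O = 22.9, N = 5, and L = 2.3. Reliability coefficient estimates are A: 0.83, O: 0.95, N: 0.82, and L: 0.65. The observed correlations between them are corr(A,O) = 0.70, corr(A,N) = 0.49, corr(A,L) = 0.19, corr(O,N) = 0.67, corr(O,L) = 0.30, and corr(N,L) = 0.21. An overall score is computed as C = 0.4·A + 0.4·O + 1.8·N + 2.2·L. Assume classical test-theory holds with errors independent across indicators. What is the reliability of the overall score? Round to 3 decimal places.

0.934

Var(C) = 0.4²·10.5² + 0.4²·22.9² + 1.8²·5² + 2.2²·2.3² + 2·[0.16·10.5·22.9·0.70 + 0.72·10.5·5·0.49 + 0.88·10.5·2.3·0.19 + 0.72·22.9·5·0.67 + 0.88·22.9·2.3·0.30 + 3.96·5·2.3·0.21] = 208.149 + 256.387 = 464.536.
Because errors are independent across components, Cov(Tᵢ,Tⱼ) = Cov(Xᵢ,Xⱼ); the off-diagonal part of the true-score variance is the same as above.
True-score variance = [0.4²·10.5²·0.83 + 0.4²·22.9²·0.95 + 1.8²·5²·0.82 + 2.2²·2.3²·0.65] + 256.387 = 177.414 + 256.387 = 433.801.
Reliability = 433.801 / 464.536 = 0.934.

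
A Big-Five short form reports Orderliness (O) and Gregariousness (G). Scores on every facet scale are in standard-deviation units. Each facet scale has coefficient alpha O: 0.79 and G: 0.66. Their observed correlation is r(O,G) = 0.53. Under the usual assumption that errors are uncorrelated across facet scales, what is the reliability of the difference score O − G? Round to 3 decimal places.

0.415

Var(O−G) = 1 + 1 − 2·0.53 = 2 − 1.06 = 0.94.
Because errors are independent across components, Cov(Tᵢ,Tⱼ) = Cov(Xᵢ,Xⱼ); the off-diagonal part of the true-score variance is the same as above.
True-score variance = [0.79 + 0.66] − 1.06 = 1.45 − 1.06 = 0.39.
Reliability = 0.39 / 0.94 = 0.415.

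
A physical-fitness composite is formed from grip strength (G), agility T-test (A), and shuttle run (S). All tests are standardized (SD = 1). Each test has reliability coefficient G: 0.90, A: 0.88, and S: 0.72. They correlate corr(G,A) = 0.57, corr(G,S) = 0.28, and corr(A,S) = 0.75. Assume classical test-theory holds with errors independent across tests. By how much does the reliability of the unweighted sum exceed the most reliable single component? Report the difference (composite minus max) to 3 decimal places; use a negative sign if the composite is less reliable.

Var(sum) = 3 + 3.2 = 6.2; true-score variance = 2.5 + 3.2 = 5.7; composite reliability = 0.9194.
Max component reliability = 0.9000.
Difference = 0.9194 − 0.9000 = 0.019.

0.019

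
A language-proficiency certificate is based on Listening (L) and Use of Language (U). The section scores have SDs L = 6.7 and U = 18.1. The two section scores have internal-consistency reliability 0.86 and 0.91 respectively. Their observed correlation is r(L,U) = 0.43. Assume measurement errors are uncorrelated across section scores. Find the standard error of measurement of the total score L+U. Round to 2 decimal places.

Var(total) = 372.5 + 104.292 = 476.792.
True-score variance = 336.731 + 104.292 = 441.023, so reliability = 0.9250.
Error variance = 476.792 − 441.023 = 35.7695; SEM = √35.7695 = 5.98.

5.98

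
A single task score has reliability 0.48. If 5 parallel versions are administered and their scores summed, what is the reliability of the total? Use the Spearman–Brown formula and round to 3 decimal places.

0.822

ρ_k = kρ / (1 + (k−1)ρ) = 5·0.48 / (1 + 4·0.48) = 2.400 / 2.920 = 0.822.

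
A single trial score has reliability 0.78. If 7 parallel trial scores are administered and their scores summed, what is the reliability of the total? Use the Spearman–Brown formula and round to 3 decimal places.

0.961

ρ_k = kρ / (1 + (k−1)ρ) = 7·0.78 / (1 + 6·0.78) = 5.460 / 5.680 = 0.961.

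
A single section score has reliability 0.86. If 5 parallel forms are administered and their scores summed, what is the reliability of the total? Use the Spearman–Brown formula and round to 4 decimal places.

ρ_k = kρ / (1 + (k−1)ρ) = 5·0.86 / (1 + 4·0.86) = 4.300 / 4.440 = 0.9685.

0.9685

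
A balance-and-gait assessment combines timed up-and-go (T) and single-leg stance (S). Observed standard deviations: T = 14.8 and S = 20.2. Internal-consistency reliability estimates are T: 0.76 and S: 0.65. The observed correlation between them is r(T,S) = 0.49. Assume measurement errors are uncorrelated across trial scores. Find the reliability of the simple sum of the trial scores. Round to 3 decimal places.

0.788

Var(T+S) = 14.8² + 20.2² + 2·[14.8·20.2·0.49] = 627.08 + 292.981 = 920.061.
Under uncorrelated errors the observed covariances equal the true-score covariances, so only the own-variance terms attenuate.
True-score variance = [14.8²·0.76 + 20.2²·0.65] + 292.981 = 431.696 + 292.981 = 724.677.
Reliability = 724.677 / 920.061 = 0.788.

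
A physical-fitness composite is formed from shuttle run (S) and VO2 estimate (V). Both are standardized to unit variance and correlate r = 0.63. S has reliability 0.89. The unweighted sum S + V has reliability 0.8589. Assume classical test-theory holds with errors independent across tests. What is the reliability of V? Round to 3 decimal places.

Var(S+V) = 2 + 2·0.63 = 3.260.
True-score variance = ρ_S + ρ_V + 2·0.63, so 0.8589 = (0.89 + ρ_V + 1.26) / 3.260.
ρ_V = 0.8589·3.260 − 0.89 − 1.26 = 0.650.

0.650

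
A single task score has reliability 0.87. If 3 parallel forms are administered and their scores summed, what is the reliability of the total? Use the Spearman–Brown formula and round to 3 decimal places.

ρ_k = kρ / (1 + (k−1)ρ) = 3·0.87 / (1 + 2·0.87) = 2.610 / 2.740 = 0.953.

0.953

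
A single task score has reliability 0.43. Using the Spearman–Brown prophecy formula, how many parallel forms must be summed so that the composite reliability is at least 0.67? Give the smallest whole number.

k ≥ ρ*(1−ρ₁)/(ρ₁(1−ρ*)) = 0.67·0.57 / (0.43·0.33) = 2.691.
Smallest integer k = 3.

3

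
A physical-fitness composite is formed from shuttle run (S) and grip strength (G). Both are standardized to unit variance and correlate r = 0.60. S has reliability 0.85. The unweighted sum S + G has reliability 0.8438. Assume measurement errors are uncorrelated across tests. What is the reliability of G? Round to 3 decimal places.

0.650

Var(S+G) = 2 + 2·0.60 = 3.200.
True-score variance = ρ_S + ρ_G + 2·0.60, so 0.8438 = (0.85 + ρ_G + 1.20) / 3.200.
ρ_G = 0.8438·3.200 − 0.85 − 1.20 = 0.650.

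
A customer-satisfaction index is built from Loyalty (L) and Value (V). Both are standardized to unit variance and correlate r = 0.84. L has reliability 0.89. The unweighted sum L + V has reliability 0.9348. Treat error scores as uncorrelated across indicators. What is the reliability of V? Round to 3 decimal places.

0.870

Var(L+V) = 2 + 2·0.84 = 3.680.
True-score variance = ρ_L + ρ_V + 2·0.84, so 0.9348 = (0.89 + ρ_V + 1.68) / 3.680.
ρ_V = 0.9348·3.680 − 0.89 − 1.68 = 0.870.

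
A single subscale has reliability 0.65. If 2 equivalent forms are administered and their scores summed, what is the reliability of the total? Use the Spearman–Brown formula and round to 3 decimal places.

0.788

ρ_k = kρ / (1 + (k−1)ρ) = 2·0.65 / (1 + 1·0.65) = 1.300 / 1.650 = 0.788.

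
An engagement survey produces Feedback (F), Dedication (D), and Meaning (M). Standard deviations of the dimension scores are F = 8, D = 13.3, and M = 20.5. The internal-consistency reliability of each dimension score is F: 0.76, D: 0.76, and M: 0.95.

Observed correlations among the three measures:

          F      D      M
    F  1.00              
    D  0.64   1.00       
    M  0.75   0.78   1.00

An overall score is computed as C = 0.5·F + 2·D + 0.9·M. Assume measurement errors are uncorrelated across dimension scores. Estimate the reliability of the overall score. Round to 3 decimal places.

Var(C) = 0.5²·8² + 2²·13.3² + 0.9²·20.5² + 2·[8·13.3·0.64 + 0.45·8·20.5·0.75 + 1.8·13.3·20.5·0.78] = 1063.96 + 1012.49 = 2076.46.
With uncorrelated errors the cross-covariances are all true-score covariance, so they carry over unchanged; only the diagonal terms shrink to ρᵢσᵢ².
True-score variance = [0.5²·8²·0.76 + 2²·13.3²·0.76 + 0.9²·20.5²·0.95] + 1012.49 = 873.288 + 1012.49 = 1885.78.
Reliability = 1885.78 / 2076.46 = 0.908.

0.908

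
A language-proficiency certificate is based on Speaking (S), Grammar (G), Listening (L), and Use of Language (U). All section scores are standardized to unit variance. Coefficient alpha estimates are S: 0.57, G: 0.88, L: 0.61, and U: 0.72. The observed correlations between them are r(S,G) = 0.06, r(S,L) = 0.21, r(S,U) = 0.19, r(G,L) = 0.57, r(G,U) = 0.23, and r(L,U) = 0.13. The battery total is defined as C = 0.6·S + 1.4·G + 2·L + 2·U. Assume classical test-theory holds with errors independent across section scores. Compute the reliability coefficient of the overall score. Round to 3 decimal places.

Var(C) = 0.6² + 1.4² + 2² + 2² + 2·[0.84·0.06 + 1.2·0.21 + 1.2·0.19 + 2.8·0.57 + 2.8·0.23 + 4·0.13] = 10.32 + 6.5808 = 16.9008.
Under uncorrelated errors the observed covariances equal the true-score covariances, so only the own-variance terms attenuate.
True-score variance = [0.6²·0.57 + 1.4²·0.88 + 2²·0.61 + 2²·0.72] + 6.5808 = 7.25 + 6.5808 = 13.8308.
Reliability = 13.8308 / 16.9008 = 0.818.

0.818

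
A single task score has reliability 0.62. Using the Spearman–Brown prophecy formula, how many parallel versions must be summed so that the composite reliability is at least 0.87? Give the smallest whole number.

k ≥ ρ*(1−ρ₁)/(ρ₁(1−ρ*)) = 0.87·0.38 / (0.62·0.13) = 4.102.
Smallest integer k = 5.

5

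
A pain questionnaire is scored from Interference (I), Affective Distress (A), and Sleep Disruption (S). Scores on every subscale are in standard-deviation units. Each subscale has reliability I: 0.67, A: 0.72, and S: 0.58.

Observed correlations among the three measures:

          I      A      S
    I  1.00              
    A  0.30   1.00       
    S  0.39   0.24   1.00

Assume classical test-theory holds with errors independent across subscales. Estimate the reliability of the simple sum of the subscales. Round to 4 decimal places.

0.7881

Var(I+A+S) = 3 + 2·[0.30 + 0.39 + 0.24] = 3 + 1.86 = 4.86.
With uncorrelated errors the cross-covariances are all true-score covariance, so they carry over unchanged; only the diagonal terms shrink to ρᵢσᵢ².
True-score variance = [0.67 + 0.72 + 0.58] + 1.86 = 1.97 + 1.86 = 3.83.
Reliability = 3.83 / 4.86 = 0.7881.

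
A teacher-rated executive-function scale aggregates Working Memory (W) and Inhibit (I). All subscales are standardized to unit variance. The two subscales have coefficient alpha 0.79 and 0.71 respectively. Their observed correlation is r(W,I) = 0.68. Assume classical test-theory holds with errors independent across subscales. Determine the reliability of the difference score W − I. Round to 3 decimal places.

0.219

Var(W−I) = 1 + 1 − 2·0.68 = 2 − 1.36 = 0.64.
Because errors are independent across components, Cov(Tᵢ,Tⱼ) = Cov(Xᵢ,Xⱼ); the off-diagonal part of the true-score variance is the same as above.
True-score variance = [0.79 + 0.71] − 1.36 = 1.5 − 1.36 = 0.14.
Reliability = 0.14 / 0.64 = 0.219.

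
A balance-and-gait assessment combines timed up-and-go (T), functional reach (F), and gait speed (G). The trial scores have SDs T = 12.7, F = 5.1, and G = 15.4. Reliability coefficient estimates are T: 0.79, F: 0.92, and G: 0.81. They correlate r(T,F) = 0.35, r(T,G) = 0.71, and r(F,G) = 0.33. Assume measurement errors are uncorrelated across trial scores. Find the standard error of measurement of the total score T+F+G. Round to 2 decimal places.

Var(total) = 424.46 + 374.899 = 799.359.
True-score variance = 343.448 + 374.899 = 718.347, so reliability = 0.8987.
Error variance = 799.359 − 718.347 = 81.0121; SEM = √81.0121 = 9.00.

9.00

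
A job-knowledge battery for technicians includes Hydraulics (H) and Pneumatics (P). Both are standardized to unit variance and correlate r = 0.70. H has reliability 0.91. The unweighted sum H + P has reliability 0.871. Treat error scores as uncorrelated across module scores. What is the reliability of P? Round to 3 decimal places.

Var(H+P) = 2 + 2·0.70 = 3.400.
True-score variance = ρ_H + ρ_P + 2·0.70, so 0.871 = (0.91 + ρ_P + 1.40) / 3.400.
ρ_P = 0.871·3.400 − 0.91 − 1.40 = 0.651.

0.651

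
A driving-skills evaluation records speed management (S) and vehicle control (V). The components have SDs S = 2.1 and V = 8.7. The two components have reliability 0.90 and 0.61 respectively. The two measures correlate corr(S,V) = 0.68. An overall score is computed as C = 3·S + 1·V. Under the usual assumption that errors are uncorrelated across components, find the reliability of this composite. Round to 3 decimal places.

0.824

Var(C) = 3²·2.1² + 8.7² + 2·[3·2.1·8.7·0.68] = 115.38 + 74.5416 = 189.922.
Because errors are independent across components, Cov(Tᵢ,Tⱼ) = Cov(Xᵢ,Xⱼ); the off-diagonal part of the true-score variance is the same as above.
True-score variance = [3²·2.1²·0.90 + 8.7²·0.61] + 74.5416 = 81.8919 + 74.5416 = 156.433.
Reliability = 156.433 / 189.922 = 0.824.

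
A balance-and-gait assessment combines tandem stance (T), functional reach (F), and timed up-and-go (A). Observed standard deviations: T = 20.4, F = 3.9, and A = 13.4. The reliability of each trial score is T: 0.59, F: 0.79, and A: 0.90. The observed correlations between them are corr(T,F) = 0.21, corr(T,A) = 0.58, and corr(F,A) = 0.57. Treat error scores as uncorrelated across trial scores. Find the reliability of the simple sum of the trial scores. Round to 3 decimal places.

0.812

Var(T+F+A) = 20.4² + 3.9² + 13.4² + 2·[20.4·3.9·0.21 + 20.4·13.4·0.58 + 3.9·13.4·0.57] = 610.93 + 410.089 = 1021.02.
Because errors are independent across components, Cov(Tᵢ,Tⱼ) = Cov(Xᵢ,Xⱼ); the off-diagonal part of the true-score variance is the same as above.
True-score variance = [20.4²·0.59 + 3.9²·0.79 + 13.4²·0.90] + 410.089 = 419.154 + 410.089 = 829.243.
Reliability = 829.243 / 1021.02 = 0.812.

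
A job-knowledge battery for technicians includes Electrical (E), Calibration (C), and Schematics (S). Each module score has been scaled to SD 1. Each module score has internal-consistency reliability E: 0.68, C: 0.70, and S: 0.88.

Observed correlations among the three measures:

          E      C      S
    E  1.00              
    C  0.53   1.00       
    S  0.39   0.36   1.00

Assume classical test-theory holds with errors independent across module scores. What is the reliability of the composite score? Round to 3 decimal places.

Var(E+C+S) = 3 + 2·[0.53 + 0.39 + 0.36] = 3 + 2.56 = 5.56.
With uncorrelated errors the cross-covariances are all true-score covariance, so they carry over unchanged; only the diagonal terms shrink to ρᵢσᵢ².
True-score variance = [0.68 + 0.70 + 0.88] + 2.56 = 2.26 + 2.56 = 4.82.
Reliability = 4.82 / 5.56 = 0.867.

0.867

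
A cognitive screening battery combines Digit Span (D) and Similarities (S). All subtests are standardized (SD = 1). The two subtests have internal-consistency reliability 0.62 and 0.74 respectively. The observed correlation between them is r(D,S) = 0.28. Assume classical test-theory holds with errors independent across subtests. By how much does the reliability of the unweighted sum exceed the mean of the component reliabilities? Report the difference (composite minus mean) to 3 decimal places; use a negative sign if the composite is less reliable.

Var(sum) = 2 + 0.56 = 2.56; true-score variance = 1.36 + 0.56 = 1.92; composite reliability = 0.7500.
Mean component reliability = 0.6800.
Difference = 0.7500 − 0.6800 = 0.070.

0.070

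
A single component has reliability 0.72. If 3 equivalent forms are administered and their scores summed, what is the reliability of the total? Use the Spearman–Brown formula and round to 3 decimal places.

0.885

ρ_k = kρ / (1 + (k−1)ρ) = 3·0.72 / (1 + 2·0.72) = 2.160 / 2.440 = 0.885.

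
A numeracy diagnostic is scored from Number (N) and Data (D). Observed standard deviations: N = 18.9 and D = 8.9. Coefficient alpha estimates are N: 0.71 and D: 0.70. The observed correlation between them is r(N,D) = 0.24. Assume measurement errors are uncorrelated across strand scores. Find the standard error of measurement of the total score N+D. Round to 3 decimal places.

11.285

Var(total) = 436.42 + 80.7408 = 517.161.
True-score variance = 309.066 + 80.7408 = 389.807, so reliability = 0.7537.
Error variance = 517.161 − 389.807 = 127.354; SEM = √127.354 = 11.285.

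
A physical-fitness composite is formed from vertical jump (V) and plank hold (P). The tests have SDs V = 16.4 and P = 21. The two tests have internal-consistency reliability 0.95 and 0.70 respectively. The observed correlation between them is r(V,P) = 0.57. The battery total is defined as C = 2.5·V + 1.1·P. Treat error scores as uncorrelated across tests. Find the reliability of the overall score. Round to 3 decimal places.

0.926

Var(C) = 2.5²·16.4² + 1.1²·21² + 2·[2.75·16.4·21·0.57] = 2214.61 + 1079.69 = 3294.3.
Under uncorrelated errors the observed covariances equal the true-score covariances, so only the own-variance terms attenuate.
True-score variance = [2.5²·16.4²·0.95 + 1.1²·21²·0.70] + 1079.69 = 1970.48 + 1079.69 = 3050.17.
Reliability = 3050.17 / 3294.3 = 0.926.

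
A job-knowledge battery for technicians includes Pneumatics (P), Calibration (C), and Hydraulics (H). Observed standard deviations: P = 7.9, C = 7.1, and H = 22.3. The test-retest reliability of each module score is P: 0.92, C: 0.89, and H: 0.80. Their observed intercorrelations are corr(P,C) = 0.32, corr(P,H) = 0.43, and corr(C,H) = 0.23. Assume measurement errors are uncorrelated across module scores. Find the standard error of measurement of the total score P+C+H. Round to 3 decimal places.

Var(total) = 610.11 + 260.236 = 870.346.
True-score variance = 500.114 + 260.236 = 760.35, so reliability = 0.8736.
Error variance = 870.346 − 760.35 = 109.996; SEM = √109.996 = 10.488.

10.488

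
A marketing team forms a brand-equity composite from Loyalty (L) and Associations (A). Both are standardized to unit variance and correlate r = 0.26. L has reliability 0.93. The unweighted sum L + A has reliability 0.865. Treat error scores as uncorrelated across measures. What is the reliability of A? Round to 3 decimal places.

Var(L+A) = 2 + 2·0.26 = 2.520.
True-score variance = ρ_L + ρ_A + 2·0.26, so 0.865 = (0.93 + ρ_A + 0.52) / 2.520.
ρ_A = 0.865·2.520 − 0.93 − 0.52 = 0.730.

0.730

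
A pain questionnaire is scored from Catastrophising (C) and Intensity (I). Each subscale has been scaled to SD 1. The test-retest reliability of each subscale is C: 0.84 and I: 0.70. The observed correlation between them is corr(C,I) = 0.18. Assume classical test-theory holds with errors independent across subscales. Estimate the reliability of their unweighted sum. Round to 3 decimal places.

Var(C+I) = 2 + 2·[0.18] = 2 + 0.36 = 2.36.
With uncorrelated errors the cross-covariances are all true-score covariance, so they carry over unchanged; only the diagonal terms shrink to ρᵢσᵢ².
True-score variance = [0.84 + 0.70] + 0.36 = 1.54 + 0.36 = 1.9.
Reliability = 1.9 / 2.36 = 0.805.

0.805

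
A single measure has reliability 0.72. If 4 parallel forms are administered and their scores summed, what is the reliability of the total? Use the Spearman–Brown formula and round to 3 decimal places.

ρ_k = kρ / (1 + (k−1)ρ) = 4·0.72 / (1 + 3·0.72) = 2.880 / 3.160 = 0.911.

0.911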